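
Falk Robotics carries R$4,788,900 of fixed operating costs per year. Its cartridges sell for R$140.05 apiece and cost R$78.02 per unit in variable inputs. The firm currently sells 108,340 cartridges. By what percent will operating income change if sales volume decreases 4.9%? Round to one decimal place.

-17.0%

Total contribution margin = 108,340 × R$62.03 = R$6,720,330.20.
Operating income = contribution − fixed costs = R$6,720,330.20 − R$4,788,900 = R$1,931,430.20.
Degree of operating leverage = R$6,720,330.20 / R$1,931,430.20 = 3.4795.
So EBIT moves 3.4795 × (-4.9%) = -17.0%.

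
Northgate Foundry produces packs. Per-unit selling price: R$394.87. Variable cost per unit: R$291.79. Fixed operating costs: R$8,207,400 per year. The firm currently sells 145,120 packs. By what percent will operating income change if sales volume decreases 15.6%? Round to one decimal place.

-34.6%

Total contribution margin = 145,120 × R$103.08 = R$14,958,969.60.
Operating income = contribution − fixed costs = R$14,958,969.60 − R$8,207,400 = R$6,751,569.60.
DOL = contribution ÷ EBIT = R$14,958,969.60 ÷ R$6,751,569.60 = 2.2156.
%ΔEBIT = DOL × %ΔSales = 2.2156 × -15.6% = -34.6%.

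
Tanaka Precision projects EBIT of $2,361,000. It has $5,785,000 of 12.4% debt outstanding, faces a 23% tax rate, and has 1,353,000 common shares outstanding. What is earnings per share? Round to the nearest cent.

$0.94

Interest = $717,340.00, so EBT = $2,361,000 − $717,340.00 = $1,643,660.00.
After tax at 23%: net income = $1,643,660.00 × 0.77 = $1,265,618.20.
Per share: $1,265,618.20 / 1,353,000 shares = $0.94.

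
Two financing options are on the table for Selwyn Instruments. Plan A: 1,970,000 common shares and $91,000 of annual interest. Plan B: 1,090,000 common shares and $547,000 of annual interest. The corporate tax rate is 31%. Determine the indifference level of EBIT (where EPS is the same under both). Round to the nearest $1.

Set EPS_A = EPS_B: (EBIT − $91,000)(1 − 0.31) ÷ 1,970,000 = (EBIT − $547,000)(1 − 0.31) ÷ 1,090,000.
Cancelling (1 − t) and cross-multiplying: 1,090,000·(EBIT − 91,000) = 1,970,000·(EBIT − 547,000).
Solving, EBIT = (547,000·1,970,000 − 91,000·1,090,000) / (1,970,000 − 1,090,000) = 978,400,000,000 / 880,000 = 1,111,818.18.

$1,111,818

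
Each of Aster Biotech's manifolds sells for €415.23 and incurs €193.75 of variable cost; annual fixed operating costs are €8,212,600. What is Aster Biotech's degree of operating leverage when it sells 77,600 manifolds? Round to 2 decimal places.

1.92

Contribution at this volume is 77,600 × €221.48 = €17,186,848.00.
Operating income = contribution − fixed costs = €17,186,848.00 − €8,212,600 = €8,974,248.00.
Degree of operating leverage = €17,186,848.00 / €8,974,248.00 = 1.9151.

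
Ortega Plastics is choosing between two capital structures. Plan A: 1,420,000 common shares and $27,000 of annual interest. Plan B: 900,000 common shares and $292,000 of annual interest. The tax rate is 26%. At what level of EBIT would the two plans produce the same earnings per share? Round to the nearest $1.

At indifference, (EBIT − 27,000)(1 − t)/1,420,000 = (EBIT − 292,000)(1 − t)/900,000.
Cancelling (1 − t) and cross-multiplying: 900,000·(EBIT − 27,000) = 1,420,000·(EBIT − 292,000).
Solving, EBIT = (292,000·1,420,000 − 27,000·900,000) / (1,420,000 − 900,000) = 390,340,000,000 / 520,000 = 750,653.85.

$750,654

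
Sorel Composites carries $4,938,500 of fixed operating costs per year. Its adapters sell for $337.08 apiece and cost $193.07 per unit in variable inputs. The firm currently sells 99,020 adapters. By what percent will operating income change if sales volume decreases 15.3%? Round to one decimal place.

Contribution at this volume is 99,020 × $144.01 = $14,259,870.20.
EBIT = $14,259,870.20 − $4,938,500 = $9,321,370.20.
DOL = contribution ÷ EBIT = $14,259,870.20 ÷ $9,321,370.20 = 1.5298.
So EBIT moves 1.5298 × (-15.3%) = -23.4%.

-23.4%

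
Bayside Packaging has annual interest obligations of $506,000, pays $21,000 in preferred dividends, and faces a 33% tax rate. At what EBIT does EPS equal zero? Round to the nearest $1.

Preferred dividends are paid after tax, so their pre-tax equivalent is $21,000 ÷ (1 − 0.33) = $31,343.28.
Financial break-even EBIT = interest + D_p ÷ (1 − t) = $506,000 + $31,343.28 = $537,343.28.

$537,343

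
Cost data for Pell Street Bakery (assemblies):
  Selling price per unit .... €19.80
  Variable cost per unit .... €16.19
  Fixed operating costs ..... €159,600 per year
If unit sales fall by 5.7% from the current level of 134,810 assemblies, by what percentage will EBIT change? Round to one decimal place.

Contribution at this volume is 134,810 × €3.61 = €486,664.10.
EBIT = €486,664.10 − €159,600 = €327,064.10.
So DOL = total CM / EBIT = €486,664.10 / €327,064.10 = 1.4880.
Operating income changes by 1.4880 × -5.7% = -8.5%.

-8.5%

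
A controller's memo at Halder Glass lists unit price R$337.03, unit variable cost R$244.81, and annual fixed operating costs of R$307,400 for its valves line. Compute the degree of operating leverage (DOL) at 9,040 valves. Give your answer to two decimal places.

1.58

Total contribution margin = 9,040 × R$92.22 = R$833,668.80.
Operating income = contribution − fixed costs = R$833,668.80 − R$307,400 = R$526,268.80.
DOL = contribution ÷ EBIT = R$833,668.80 ÷ R$526,268.80 = 1.5841.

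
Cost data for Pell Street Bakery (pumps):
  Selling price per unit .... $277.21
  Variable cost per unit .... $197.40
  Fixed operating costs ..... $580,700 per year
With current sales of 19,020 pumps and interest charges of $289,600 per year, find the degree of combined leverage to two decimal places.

2.34

At 19,020 units, contribution = 19,020 × $79.81 = $1,517,986.20.
Operating income = contribution − fixed costs = $1,517,986.20 − $580,700 = $937,286.20. Interest = $289,600.00.
DOL = $1,517,986.20 ÷ $937,286.20 = 1.6196; DFL = $937,286.20 ÷ $647,686.20 = 1.4471.
DCL = DOL × DFL = 1.6196 × 1.4471 = 2.3437.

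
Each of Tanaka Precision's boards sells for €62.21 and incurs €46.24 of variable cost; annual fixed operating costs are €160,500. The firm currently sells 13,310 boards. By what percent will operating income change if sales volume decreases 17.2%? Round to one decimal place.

-70.2%

At 13,310 units, contribution = 13,310 × €15.97 = €212,560.70.
Subtracting fixed costs: EBIT = €212,560.70 − €160,500 = €52,060.70.
Degree of operating leverage = €212,560.70 / €52,060.70 = 4.0829.
%ΔEBIT = DOL × %ΔSales = 4.0829 × -17.2% = -70.2%.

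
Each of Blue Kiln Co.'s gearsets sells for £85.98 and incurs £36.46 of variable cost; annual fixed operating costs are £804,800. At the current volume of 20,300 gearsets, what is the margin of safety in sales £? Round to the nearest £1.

Unit CM = price − variable cost = £85.98 − £36.46 = £49.52. Break-even units = £804,800 ÷ £49.52 = 16,252.02; break-even revenue = 16,252.02 × £85.98 = £1,397,348.63.
Current sales = 20,300 × £85.98 = £1,745,394.00.
Margin of safety = £1,745,394.00 − £1,397,348.63 = £348,045.

£348,045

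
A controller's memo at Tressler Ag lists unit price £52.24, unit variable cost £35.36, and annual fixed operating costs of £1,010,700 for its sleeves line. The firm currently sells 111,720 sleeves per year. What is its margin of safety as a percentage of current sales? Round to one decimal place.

Each unit contributes £52.24 − £35.36 = £16.88. Break-even units = £1,010,700 ÷ £16.88 = 59,875.59; break-even revenue = 59,875.59 × £52.24 = £3,127,900.95.
Current sales = 111,720 × £52.24 = £5,836,252.80.
Margin of safety = (£5,836,252.80 − £3,127,900.95) ÷ £5,836,252.80 = 46.4%.

46.4%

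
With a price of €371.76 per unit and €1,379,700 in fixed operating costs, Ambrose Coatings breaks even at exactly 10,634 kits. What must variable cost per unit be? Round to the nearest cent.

Contribution per unit must be FC / Q = €1,379,700 / 10,634 = €129.7442.
Hence VC = price − CM = €371.76 − €129.7442 = €242.02.

€242.02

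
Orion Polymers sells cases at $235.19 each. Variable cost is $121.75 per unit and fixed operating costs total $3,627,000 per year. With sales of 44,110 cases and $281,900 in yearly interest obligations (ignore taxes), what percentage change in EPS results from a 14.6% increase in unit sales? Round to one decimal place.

Contribution at this volume is 44,110 × $113.44 = $5,003,838.40.
EBIT = $5,003,838.40 − $3,627,000 = $1,376,838.40.
Interest = $281,900.00, so EBIT − I = $1,094,938.40.
DCL = total CM / (EBIT − I) = $5,003,838.40 / $1,094,938.40 = 4.5700.
EPS therefore changes by 4.5700 × (+14.6%) = +66.7%.

+66.7%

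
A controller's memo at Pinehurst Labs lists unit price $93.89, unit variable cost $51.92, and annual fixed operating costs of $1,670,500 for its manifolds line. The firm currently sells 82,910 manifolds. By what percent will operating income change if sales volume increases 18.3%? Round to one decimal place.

+35.2%

At 82,910 units, contribution = 82,910 × $41.97 = $3,479,732.70.
Operating income = contribution − fixed costs = $3,479,732.70 − $1,670,500 = $1,809,232.70.
DOL = contribution ÷ EBIT = $3,479,732.70 ÷ $1,809,232.70 = 1.9233.
%ΔEBIT = DOL × %ΔSales = 1.9233 × +18.3% = +35.2%.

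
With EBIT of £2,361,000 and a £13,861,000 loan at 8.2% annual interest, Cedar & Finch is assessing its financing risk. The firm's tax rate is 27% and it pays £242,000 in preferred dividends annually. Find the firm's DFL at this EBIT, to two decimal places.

2.64

Annual interest charges come to £1,136,602.00.
Preferred dividends grossed up pre-tax: £242,000 / (1 − 0.27) = £331,506.85.
DFL = EBIT ÷ [EBIT − I − D_p/(1−t)] = £2,361,000 ÷ [£2,361,000 − £1,136,602.00 − £331,506.85] = £2,361,000 ÷ £892,891.15 = 2.6442.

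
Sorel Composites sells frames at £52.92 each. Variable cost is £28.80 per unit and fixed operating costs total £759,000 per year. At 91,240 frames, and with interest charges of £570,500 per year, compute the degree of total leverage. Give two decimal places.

Contribution at this volume is 91,240 × £24.12 = £2,200,708.80.
Operating income = contribution − fixed costs = £2,200,708.80 − £759,000 = £1,441,708.80. Interest = £570,500.00.
DOL = £2,200,708.80 ÷ £1,441,708.80 = 1.5265; DFL = £1,441,708.80 ÷ £871,208.80 = 1.6548.
Combined leverage = 1.5265 × 1.6548 = 2.5261.

2.53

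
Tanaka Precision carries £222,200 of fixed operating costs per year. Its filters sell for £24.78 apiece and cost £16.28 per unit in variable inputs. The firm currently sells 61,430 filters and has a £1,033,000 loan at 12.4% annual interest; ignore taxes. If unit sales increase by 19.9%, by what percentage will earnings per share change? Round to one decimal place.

+60.5%

Contribution at this volume is 61,430 × £8.50 = £522,155.00.
EBIT = £522,155.00 − £222,200 = £299,955.00.
After interest of £128,092.00, pre-tax earnings = £171,863.00.
Degree of combined leverage = contribution ÷ (EBIT − I) = £522,155.00 ÷ £171,863.00 = 3.0382.
EPS therefore changes by 3.0382 × (+19.9%) = +60.5%.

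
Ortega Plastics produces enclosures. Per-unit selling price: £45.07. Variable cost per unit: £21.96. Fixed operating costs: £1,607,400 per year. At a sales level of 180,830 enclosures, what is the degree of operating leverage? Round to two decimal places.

1.63

At 180,830 units, contribution = 180,830 × £23.11 = £4,178,981.30.
Subtracting fixed costs: EBIT = £4,178,981.30 − £1,607,400 = £2,571,581.30.
DOL = contribution ÷ EBIT = £4,178,981.30 ÷ £2,571,581.30 = 1.6251.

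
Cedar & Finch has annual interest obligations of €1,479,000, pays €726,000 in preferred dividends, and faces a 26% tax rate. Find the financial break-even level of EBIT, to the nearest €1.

€2,460,081

Grossing the preferred dividend up to pre-tax terms: €726,000 / (1 − 0.26) = €981,081.08.
Financial break-even EBIT = interest + D_p ÷ (1 − t) = €1,479,000 + €981,081.08 = €2,460,081.08.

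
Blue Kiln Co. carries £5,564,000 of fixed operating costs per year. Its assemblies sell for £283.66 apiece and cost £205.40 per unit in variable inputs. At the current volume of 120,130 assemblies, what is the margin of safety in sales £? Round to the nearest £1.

£13,908,886

Each unit contributes £283.66 − £205.40 = £78.26. Break-even units = £5,564,000 ÷ £78.26 = 71,096.35; break-even revenue = 71,096.35 × £283.66 = £20,167,189.37.
Current sales = 120,130 × £283.66 = £34,076,075.80.
Margin of safety = £34,076,075.80 − £20,167,189.37 = £13,908,886.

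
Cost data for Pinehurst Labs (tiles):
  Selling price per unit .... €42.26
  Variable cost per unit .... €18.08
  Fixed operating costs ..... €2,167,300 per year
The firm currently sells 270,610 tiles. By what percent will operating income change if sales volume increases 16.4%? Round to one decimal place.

+24.5%

Contribution at this volume is 270,610 × €24.18 = €6,543,349.80.
Operating income = contribution − fixed costs = €6,543,349.80 − €2,167,300 = €4,376,049.80.
Degree of operating leverage = €6,543,349.80 / €4,376,049.80 = 1.4953.
Operating income changes by 1.4953 × +16.4% = +24.5%.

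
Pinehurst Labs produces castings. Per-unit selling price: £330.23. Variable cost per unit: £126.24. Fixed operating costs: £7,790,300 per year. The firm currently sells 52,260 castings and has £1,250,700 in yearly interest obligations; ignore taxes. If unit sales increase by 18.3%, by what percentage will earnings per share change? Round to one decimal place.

+120.5%

Total contribution margin = 52,260 × £203.99 = £10,660,517.40.
Operating income = contribution − fixed costs = £10,660,517.40 − £7,790,300 = £2,870,217.40.
Interest = £1,250,700.00, so EBIT − I = £1,619,517.40.
DCL = total CM / (EBIT − I) = £10,660,517.40 / £1,619,517.40 = 6.5825.
EPS therefore changes by 6.5825 × (+18.3%) = +120.5%.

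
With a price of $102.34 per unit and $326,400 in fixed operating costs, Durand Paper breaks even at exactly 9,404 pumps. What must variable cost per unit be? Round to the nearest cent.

$67.63

Contribution per unit must be FC / Q = $326,400 / 9,404 = $34.7086.
Hence VC = price − CM = $102.34 − $34.7086 = $67.63.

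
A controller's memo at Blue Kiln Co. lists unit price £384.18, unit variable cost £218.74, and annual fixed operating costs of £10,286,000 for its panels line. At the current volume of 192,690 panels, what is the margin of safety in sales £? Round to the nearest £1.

Each unit contributes £384.18 − £218.74 = £165.44. Break-even units = £10,286,000 ÷ £165.44 = 62,173.60; break-even revenue = 62,173.60 × £384.18 = £23,885,852.76.
Current sales = 192,690 × £384.18 = £74,027,644.20.
Margin of safety = £74,027,644.20 − £23,885,852.76 = £50,141,791.

£50,141,791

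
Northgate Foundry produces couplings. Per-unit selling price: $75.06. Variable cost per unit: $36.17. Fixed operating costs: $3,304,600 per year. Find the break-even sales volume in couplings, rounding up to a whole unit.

84,974 couplings

Unit CM = price − variable cost = $75.06 − $36.17 = $38.89.
Break-even Q = $3,304,600 / $38.89 = 84,973.00 → 84,974 couplings.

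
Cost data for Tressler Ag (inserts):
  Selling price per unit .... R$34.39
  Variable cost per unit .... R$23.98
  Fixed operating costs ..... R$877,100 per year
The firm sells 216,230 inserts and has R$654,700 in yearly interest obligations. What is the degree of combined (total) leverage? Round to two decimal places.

Total contribution margin = 216,230 × R$10.41 = R$2,250,954.30.
Subtracting fixed costs: EBIT = R$2,250,954.30 − R$877,100 = R$1,373,854.30. Interest = R$654,700.00.
DOL = R$2,250,954.30 ÷ R$1,373,854.30 = 1.6384; DFL = R$1,373,854.30 ÷ R$719,154.30 = 1.9104.
Combined leverage = 1.6384 × 1.9104 = 3.1300.

3.13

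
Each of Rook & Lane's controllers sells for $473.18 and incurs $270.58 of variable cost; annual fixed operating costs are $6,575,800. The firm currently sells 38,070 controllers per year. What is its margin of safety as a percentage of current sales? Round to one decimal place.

14.7%

Each unit contributes $473.18 − $270.58 = $202.60. Break-even units = $6,575,800 ÷ $202.60 = 32,457.06; break-even revenue = 32,457.06 × $473.18 = $15,358,030.82.
Current sales = 38,070 × $473.18 = $18,013,962.60.
Margin of safety = ($18,013,962.60 − $15,358,030.82) ÷ $18,013,962.60 = 14.7%.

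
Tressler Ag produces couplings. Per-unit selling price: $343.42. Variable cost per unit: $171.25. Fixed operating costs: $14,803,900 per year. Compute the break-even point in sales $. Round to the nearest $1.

$29,528,695

CM per unit = $343.42 − $171.25 = $172.17; CM ratio = $172.17 / $343.42 = 0.5013.
Break-even sales = FC ÷ CM ratio = $14,803,900 × $343.42 / $172.17 = $29,528,695.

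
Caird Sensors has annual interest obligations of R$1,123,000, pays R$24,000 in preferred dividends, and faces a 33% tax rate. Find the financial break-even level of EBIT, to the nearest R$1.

R$1,158,821

Preferred dividends are paid after tax, so their pre-tax equivalent is R$24,000 ÷ (1 − 0.33) = R$35,820.90.
EPS = 0 when EBIT covers interest plus the pre-tax preferred burden: R$1,123,000 + R$35,820.90 = R$1,158,820.90.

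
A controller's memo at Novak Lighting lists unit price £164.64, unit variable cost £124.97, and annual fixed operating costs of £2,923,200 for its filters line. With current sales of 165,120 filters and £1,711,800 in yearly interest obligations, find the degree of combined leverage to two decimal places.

3.42

Total contribution margin = 165,120 × £39.67 = £6,550,310.40.
EBIT = £6,550,310.40 − £2,923,200 = £3,627,110.40. Interest = £1,711,800.00.
DOL = £6,550,310.40 ÷ £3,627,110.40 = 1.8059; DFL = £3,627,110.40 ÷ £1,915,310.40 = 1.8937.
Combined leverage = 1.8059 × 1.8937 = 3.4198.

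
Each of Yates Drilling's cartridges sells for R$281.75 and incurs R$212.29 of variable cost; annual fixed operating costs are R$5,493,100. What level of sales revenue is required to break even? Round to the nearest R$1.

R$22,281,614

Contribution margin per unit = R$281.75 − R$212.29 = R$69.46, a CM ratio of R$69.46 ÷ R$281.75 = 0.2465.
Break-even sales = FC ÷ CM ratio = R$5,493,100 × R$281.75 / R$69.46 = R$22,281,614.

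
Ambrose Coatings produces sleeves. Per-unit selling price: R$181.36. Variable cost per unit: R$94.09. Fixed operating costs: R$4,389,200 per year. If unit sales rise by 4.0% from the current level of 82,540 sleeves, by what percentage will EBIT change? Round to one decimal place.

At 82,540 units, contribution = 82,540 × R$87.27 = R$7,203,265.80.
EBIT = R$7,203,265.80 − R$4,389,200 = R$2,814,065.80.
So DOL = total CM / EBIT = R$7,203,265.80 / R$2,814,065.80 = 2.5597.
So EBIT moves 2.5597 × (+4.0%) = +10.2%.

+10.2%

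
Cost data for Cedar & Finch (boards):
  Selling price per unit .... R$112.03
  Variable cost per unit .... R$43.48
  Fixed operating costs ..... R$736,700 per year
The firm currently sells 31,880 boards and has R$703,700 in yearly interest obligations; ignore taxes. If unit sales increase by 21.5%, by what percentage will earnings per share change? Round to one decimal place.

Total contribution margin = 31,880 × R$68.55 = R$2,185,374.00.
EBIT = R$2,185,374.00 − R$736,700 = R$1,448,674.00.
After interest of R$703,700.00, pre-tax earnings = R$744,974.00.
DCL = total CM / (EBIT − I) = R$2,185,374.00 / R$744,974.00 = 2.9335.
EPS therefore changes by 2.9335 × (+21.5%) = +63.1%.

+63.1%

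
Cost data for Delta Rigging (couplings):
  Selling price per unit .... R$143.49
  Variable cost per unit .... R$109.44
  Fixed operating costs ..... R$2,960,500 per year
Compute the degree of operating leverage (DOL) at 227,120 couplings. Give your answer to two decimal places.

1.62

Contribution at this volume is 227,120 × R$34.05 = R$7,733,436.00.
Subtracting fixed costs: EBIT = R$7,733,436.00 − R$2,960,500 = R$4,772,936.00.
DOL = contribution ÷ EBIT = R$7,733,436.00 ÷ R$4,772,936.00 = 1.6203.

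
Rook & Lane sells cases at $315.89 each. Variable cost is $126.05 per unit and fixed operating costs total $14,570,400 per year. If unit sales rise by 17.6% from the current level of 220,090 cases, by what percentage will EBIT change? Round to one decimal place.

+27.0%

Contribution at this volume is 220,090 × $189.84 = $41,781,885.60.
Operating income = contribution − fixed costs = $41,781,885.60 − $14,570,400 = $27,211,485.60.
Degree of operating leverage = $41,781,885.60 / $27,211,485.60 = 1.5355.
So EBIT moves 1.5355 × (+17.6%) = +27.0%.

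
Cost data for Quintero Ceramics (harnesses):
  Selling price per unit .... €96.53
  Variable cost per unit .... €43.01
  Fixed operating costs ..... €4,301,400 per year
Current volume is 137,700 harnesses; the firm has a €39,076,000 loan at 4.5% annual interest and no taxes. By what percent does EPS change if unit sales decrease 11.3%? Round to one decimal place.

At 137,700 units, contribution = 137,700 × €53.52 = €7,369,704.00.
Subtracting fixed costs: EBIT = €7,369,704.00 − €4,301,400 = €3,068,304.00.
After interest of €1,758,420.00, pre-tax earnings = €1,309,884.00.
DCL = total CM / (EBIT − I) = €7,369,704.00 / €1,309,884.00 = 5.6262.
EPS therefore changes by 5.6262 × (-11.3%) = -63.6%.

-63.6%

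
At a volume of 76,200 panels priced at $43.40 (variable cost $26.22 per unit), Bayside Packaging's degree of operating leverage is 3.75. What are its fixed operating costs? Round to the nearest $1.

Total contribution margin = 76,200 × $17.18 = $1,309,116.00.
Since DOL = CM ÷ EBIT, EBIT = $1,309,116.00 ÷ 3.75 = $349,097.60.
And FC = contribution − EBIT = $1,309,116.00 − $349,097.60 = $960,018.

$960,018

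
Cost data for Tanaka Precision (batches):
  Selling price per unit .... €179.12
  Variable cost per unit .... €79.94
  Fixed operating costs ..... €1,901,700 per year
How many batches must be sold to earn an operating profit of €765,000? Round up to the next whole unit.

Contribution margin per unit = €179.12 − €79.94 = €99.18.
Need Q such that Q × €99.18 − €1,901,700 = €765,000, i.e. Q = €2,666,700 / €99.18 = 26,887.48 → 26,888.

26,888 batches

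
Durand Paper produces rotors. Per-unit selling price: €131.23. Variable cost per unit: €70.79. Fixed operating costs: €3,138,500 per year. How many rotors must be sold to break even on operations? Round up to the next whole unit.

Contribution margin per unit = €131.23 − €70.79 = €60.44.
Units to break even: €3,138,500 ÷ €60.44 = 51,927.53, rounded up to 51,928.

51,928 rotors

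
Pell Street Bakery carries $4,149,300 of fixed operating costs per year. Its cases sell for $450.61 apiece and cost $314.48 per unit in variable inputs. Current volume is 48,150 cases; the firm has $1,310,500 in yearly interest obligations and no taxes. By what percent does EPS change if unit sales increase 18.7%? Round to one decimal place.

Contribution at this volume is 48,150 × $136.13 = $6,554,659.50.
Operating income = contribution − fixed costs = $6,554,659.50 − $4,149,300 = $2,405,359.50.
Interest = $1,310,500.00, so EBIT − I = $1,094,859.50.
Degree of combined leverage = contribution ÷ (EBIT − I) = $6,554,659.50 ÷ $1,094,859.50 = 5.9868.
EPS therefore changes by 5.9868 × (+18.7%) = +112.0%.

+112.0%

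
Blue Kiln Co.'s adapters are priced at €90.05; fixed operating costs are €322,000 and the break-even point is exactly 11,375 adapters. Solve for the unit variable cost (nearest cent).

€61.74

At break-even, FC = Q × (P − VC), so P − VC = €322,000 ÷ 11,375 = €28.3077.
Hence VC = price − CM = €90.05 − €28.3077 = €61.74.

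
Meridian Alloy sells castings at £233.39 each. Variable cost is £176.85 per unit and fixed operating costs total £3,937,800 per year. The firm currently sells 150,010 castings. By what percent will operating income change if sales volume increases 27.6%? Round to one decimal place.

At 150,010 units, contribution = 150,010 × £56.54 = £8,481,565.40.
Subtracting fixed costs: EBIT = £8,481,565.40 − £3,937,800 = £4,543,765.40.
Degree of operating leverage = £8,481,565.40 / £4,543,765.40 = 1.8666.
Operating income changes by 1.8666 × +27.6% = +51.5%.

+51.5%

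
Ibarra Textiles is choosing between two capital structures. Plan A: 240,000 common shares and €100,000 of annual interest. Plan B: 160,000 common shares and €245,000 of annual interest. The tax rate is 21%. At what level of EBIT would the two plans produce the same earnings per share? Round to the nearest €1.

At indifference, (EBIT − 100,000)(1 − t)/240,000 = (EBIT − 245,000)(1 − t)/160,000.
Cancelling (1 − t) and cross-multiplying: 160,000·(EBIT − 100,000) = 240,000·(EBIT − 245,000).
EBIT × (240,000 − 160,000) = 245,000 × 240,000 − 100,000 × 160,000 = 42,800,000,000, so EBIT = 42,800,000,000 ÷ 80,000 = 535,000.00.

€535,000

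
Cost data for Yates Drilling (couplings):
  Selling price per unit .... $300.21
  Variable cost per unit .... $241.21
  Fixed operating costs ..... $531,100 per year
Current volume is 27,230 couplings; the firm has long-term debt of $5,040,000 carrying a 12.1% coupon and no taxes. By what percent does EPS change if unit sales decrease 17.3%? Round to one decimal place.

Contribution at this volume is 27,230 × $59.00 = $1,606,570.00.
Subtracting fixed costs: EBIT = $1,606,570.00 − $531,100 = $1,075,470.00.
After interest of $609,840.00, pre-tax earnings = $465,630.00.
DCL = total CM / (EBIT − I) = $1,606,570.00 / $465,630.00 = 3.4503.
%ΔEPS = DCL × %ΔSales = 3.4503 × -17.3% = -59.7%.

-59.7%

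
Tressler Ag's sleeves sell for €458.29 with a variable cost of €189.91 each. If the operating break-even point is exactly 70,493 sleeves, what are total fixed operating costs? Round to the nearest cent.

Each unit contributes €458.29 − €189.91 = €268.38.
Since BE = FC / CM, FC = 70,493 × €268.38 = €18,918,911.34.

€18,918,911.34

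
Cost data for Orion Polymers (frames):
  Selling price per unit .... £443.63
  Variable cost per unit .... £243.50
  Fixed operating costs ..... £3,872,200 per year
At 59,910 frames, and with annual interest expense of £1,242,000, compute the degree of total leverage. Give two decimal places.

1.74

At 59,910 units, contribution = 59,910 × £200.13 = £11,989,788.30.
EBIT = £11,989,788.30 − £3,872,200 = £8,117,588.30. Interest = £1,242,000.00.
DOL = £11,989,788.30 ÷ £8,117,588.30 = 1.4770; DFL = £8,117,588.30 ÷ £6,875,588.30 = 1.1806.
DCL = DOL × DFL = 1.4770 × 1.1806 = 1.7437.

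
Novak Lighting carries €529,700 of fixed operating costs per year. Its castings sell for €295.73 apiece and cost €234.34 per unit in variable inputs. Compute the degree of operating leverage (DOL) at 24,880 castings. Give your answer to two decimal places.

1.53

Total contribution margin = 24,880 × €61.39 = €1,527,383.20.
EBIT = €1,527,383.20 − €529,700 = €997,683.20.
Degree of operating leverage = €1,527,383.20 / €997,683.20 = 1.5309.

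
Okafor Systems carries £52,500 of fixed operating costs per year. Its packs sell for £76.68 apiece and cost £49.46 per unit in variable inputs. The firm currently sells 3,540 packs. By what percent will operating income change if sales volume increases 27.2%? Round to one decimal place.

Contribution at this volume is 3,540 × £27.22 = £96,358.80.
Subtracting fixed costs: EBIT = £96,358.80 − £52,500 = £43,858.80.
So DOL = total CM / EBIT = £96,358.80 / £43,858.80 = 2.1970.
Operating income changes by 2.1970 × +27.2% = +59.8%.

+59.8%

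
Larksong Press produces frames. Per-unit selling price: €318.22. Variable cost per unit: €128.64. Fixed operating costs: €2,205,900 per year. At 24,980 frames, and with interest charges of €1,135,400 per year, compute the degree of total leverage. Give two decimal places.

At 24,980 units, contribution = 24,980 × €189.58 = €4,735,708.40.
EBIT = €4,735,708.40 − €2,205,900 = €2,529,808.40. Interest = €1,135,400.00.
DOL = €4,735,708.40 ÷ €2,529,808.40 = 1.8720; DFL = €2,529,808.40 ÷ €1,394,408.40 = 1.8143.
DCL = DOL × DFL = 1.8720 × 1.8143 = 3.3964.

3.40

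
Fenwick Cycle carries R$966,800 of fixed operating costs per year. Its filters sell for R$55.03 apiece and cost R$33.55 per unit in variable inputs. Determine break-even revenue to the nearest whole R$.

R$2,476,862

CM per unit = R$55.03 − R$33.55 = R$21.48; CM ratio = R$21.48 / R$55.03 = 0.3903.
Break-even revenue = fixed costs × price ÷ CM = R$966,800 × R$55.03 ÷ R$21.48 = R$2,476,862.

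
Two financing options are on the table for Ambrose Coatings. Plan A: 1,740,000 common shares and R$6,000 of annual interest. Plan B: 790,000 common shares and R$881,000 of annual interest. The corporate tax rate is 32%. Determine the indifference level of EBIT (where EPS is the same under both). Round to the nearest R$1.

R$1,608,632

Set EPS_A = EPS_B: (EBIT − R$6,000)(1 − 0.32) ÷ 1,740,000 = (EBIT − R$881,000)(1 − 0.32) ÷ 790,000.
The (1 − t) factor cancels: (EBIT − 6,000) × 790,000 = (EBIT − 881,000) × 1,740,000.
EBIT × (1,740,000 − 790,000) = 881,000 × 1,740,000 − 6,000 × 790,000 = 1,528,200,000,000, so EBIT = 1,528,200,000,000 ÷ 950,000 = 1,608,631.58.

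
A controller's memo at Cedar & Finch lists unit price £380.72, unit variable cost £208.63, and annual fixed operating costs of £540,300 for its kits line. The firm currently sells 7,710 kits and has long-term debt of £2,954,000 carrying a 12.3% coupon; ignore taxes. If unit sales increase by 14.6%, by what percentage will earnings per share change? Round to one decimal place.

+45.8%

Total contribution margin = 7,710 × £172.09 = £1,326,813.90.
Subtracting fixed costs: EBIT = £1,326,813.90 − £540,300 = £786,513.90.
Interest = £363,342.00, so EBIT − I = £423,171.90.
Degree of combined leverage = contribution ÷ (EBIT − I) = £1,326,813.90 ÷ £423,171.90 = 3.1354.
EPS therefore changes by 3.1354 × (+14.6%) = +45.8%.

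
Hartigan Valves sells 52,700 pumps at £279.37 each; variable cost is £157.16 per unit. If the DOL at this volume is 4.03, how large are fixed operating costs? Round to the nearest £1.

£4,842,336

Total contribution margin = 52,700 × £122.21 = £6,440,467.00.
Since DOL = CM ÷ EBIT, EBIT = £6,440,467.00 ÷ 4.03 = £1,598,130.77.
And FC = contribution − EBIT = £6,440,467.00 − £1,598,130.77 = £4,842,336.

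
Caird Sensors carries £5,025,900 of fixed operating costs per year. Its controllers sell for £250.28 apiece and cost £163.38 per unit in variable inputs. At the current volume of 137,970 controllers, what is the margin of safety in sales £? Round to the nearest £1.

£20,056,077

Each unit contributes £250.28 − £163.38 = £86.90. Break-even units = £5,025,900 ÷ £86.90 = 57,835.44; break-even revenue = 57,835.44 × £250.28 = £14,475,054.68.
Actual sales revenue = 137,970 × £250.28 = £34,531,131.60.
Margin of safety = £34,531,131.60 − £14,475,054.68 = £20,056,077.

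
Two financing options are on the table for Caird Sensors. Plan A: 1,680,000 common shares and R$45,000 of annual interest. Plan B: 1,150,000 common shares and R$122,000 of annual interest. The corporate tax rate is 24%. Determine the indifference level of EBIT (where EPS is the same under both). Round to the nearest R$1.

At indifference, (EBIT − 45,000)(1 − t)/1,680,000 = (EBIT − 122,000)(1 − t)/1,150,000.
Cancelling (1 − t) and cross-multiplying: 1,150,000·(EBIT − 45,000) = 1,680,000·(EBIT − 122,000).
EBIT × (1,680,000 − 1,150,000) = 122,000 × 1,680,000 − 45,000 × 1,150,000 = 153,210,000,000, so EBIT = 153,210,000,000 ÷ 530,000 = 289,075.47.

R$289,075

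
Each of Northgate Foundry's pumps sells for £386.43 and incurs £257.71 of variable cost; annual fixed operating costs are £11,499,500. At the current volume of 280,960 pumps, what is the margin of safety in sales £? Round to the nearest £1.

Each unit contributes £386.43 − £257.71 = £128.72. Break-even units = £11,499,500 ÷ £128.72 = 89,337.32; break-even revenue = 89,337.32 × £386.43 = £34,522,621.08.
Actual sales revenue = 280,960 × £386.43 = £108,571,372.80.
Margin of safety = £108,571,372.80 − £34,522,621.08 = £74,048,752.

£74,048,752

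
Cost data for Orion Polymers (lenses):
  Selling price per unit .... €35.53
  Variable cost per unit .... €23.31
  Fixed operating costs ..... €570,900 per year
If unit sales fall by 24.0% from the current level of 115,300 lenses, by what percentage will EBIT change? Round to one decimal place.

Contribution at this volume is 115,300 × €12.22 = €1,408,966.00.
Operating income = contribution − fixed costs = €1,408,966.00 − €570,900 = €838,066.00.
DOL = contribution ÷ EBIT = €1,408,966.00 ÷ €838,066.00 = 1.6812.
So EBIT moves 1.6812 × (-24.0%) = -40.3%.

-40.3%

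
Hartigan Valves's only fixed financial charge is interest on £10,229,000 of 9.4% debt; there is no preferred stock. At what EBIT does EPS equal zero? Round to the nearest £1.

Annual interest = 9.4% × £10,229,000 = £961,526.00.
With no preferred dividends, EPS = 0 when EBIT exactly covers interest, so the financial break-even EBIT is £961,526.00.

£961,526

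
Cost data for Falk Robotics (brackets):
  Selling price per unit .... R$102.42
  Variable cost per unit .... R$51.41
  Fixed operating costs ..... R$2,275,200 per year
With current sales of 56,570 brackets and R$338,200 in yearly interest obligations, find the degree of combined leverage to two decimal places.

At 56,570 units, contribution = 56,570 × R$51.01 = R$2,885,635.70.
EBIT = R$2,885,635.70 − R$2,275,200 = R$610,435.70. Interest = R$338,200.00.
DOL = R$2,885,635.70 ÷ R$610,435.70 = 4.7272; DFL = R$610,435.70 ÷ R$272,235.70 = 2.2423.
Combined leverage = 4.7272 × 2.2423 = 10.5998.

10.60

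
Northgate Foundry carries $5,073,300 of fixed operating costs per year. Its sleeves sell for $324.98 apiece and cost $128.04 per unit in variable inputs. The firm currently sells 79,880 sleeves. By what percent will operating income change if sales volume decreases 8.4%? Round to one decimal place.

Contribution at this volume is 79,880 × $196.94 = $15,731,567.20.
Subtracting fixed costs: EBIT = $15,731,567.20 − $5,073,300 = $10,658,267.20.
Degree of operating leverage = $15,731,567.20 / $10,658,267.20 = 1.4760.
Operating income changes by 1.4760 × -8.4% = -12.4%.

-12.4%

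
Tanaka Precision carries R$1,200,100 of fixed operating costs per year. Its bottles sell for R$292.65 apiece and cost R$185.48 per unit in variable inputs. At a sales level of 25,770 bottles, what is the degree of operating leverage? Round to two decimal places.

1.77

Total contribution margin = 25,770 × R$107.17 = R$2,761,770.90.
Subtracting fixed costs: EBIT = R$2,761,770.90 − R$1,200,100 = R$1,561,670.90.
So DOL = total CM / EBIT = R$2,761,770.90 / R$1,561,670.90 = 1.7685.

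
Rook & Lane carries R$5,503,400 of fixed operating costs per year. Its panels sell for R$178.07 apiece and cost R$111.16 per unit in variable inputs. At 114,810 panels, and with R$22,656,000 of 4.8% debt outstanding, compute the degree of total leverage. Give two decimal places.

7.04

Contribution at this volume is 114,810 × R$66.91 = R$7,681,937.10.
Operating income = contribution − fixed costs = R$7,681,937.10 − R$5,503,400 = R$2,178,537.10. Interest = R$1,087,488.00, so EBIT − I = R$1,091,049.10.
DCL = contribution ÷ (EBIT − I) = R$7,681,937.10 ÷ R$1,091,049.10 = 7.0409.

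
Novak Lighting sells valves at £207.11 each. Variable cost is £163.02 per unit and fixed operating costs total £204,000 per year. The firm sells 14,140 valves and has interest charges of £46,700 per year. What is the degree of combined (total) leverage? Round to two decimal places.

1.67

At 14,140 units, contribution = 14,140 × £44.09 = £623,432.60.
Subtracting fixed costs: EBIT = £623,432.60 − £204,000 = £419,432.60. Interest = £46,700.00, so EBIT − I = £372,732.60.
Degree of total leverage = total CM / (EBIT − interest) = £623,432.60 / £372,732.60 = 1.6726.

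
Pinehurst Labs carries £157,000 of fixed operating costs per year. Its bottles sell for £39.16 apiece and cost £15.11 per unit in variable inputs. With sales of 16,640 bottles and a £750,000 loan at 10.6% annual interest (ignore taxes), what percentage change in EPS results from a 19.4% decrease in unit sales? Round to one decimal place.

Contribution at this volume is 16,640 × £24.05 = £400,192.00.
Subtracting fixed costs: EBIT = £400,192.00 − £157,000 = £243,192.00.
After interest of £79,500.00, pre-tax earnings = £163,692.00.
Degree of combined leverage = contribution ÷ (EBIT − I) = £400,192.00 ÷ £163,692.00 = 2.4448.
%ΔEPS = DCL × %ΔSales = 2.4448 × -19.4% = -47.4%.

-47.4%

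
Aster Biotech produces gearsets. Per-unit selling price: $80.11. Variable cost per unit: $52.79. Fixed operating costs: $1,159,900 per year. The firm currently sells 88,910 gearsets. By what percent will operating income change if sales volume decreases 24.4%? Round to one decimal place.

-46.7%

At 88,910 units, contribution = 88,910 × $27.32 = $2,429,021.20.
Subtracting fixed costs: EBIT = $2,429,021.20 − $1,159,900 = $1,269,121.20.
DOL = contribution ÷ EBIT = $2,429,021.20 ÷ $1,269,121.20 = 1.9139.
%ΔEBIT = DOL × %ΔSales = 1.9139 × -24.4% = -46.7%.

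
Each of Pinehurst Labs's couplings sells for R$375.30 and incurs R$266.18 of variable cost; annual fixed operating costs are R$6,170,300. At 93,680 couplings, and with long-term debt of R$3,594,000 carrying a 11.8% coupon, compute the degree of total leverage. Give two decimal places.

At 93,680 units, contribution = 93,680 × R$109.12 = R$10,222,361.60.
EBIT = R$10,222,361.60 − R$6,170,300 = R$4,052,061.60. Interest = R$424,092.00, so EBIT − I = R$3,627,969.60.
Degree of total leverage = total CM / (EBIT − interest) = R$10,222,361.60 / R$3,627,969.60 = 2.8177.

2.82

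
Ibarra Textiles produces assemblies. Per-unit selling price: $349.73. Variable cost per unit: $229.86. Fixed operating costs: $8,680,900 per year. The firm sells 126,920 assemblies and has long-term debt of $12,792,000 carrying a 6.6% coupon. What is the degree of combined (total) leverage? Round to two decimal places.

Contribution at this volume is 126,920 × $119.87 = $15,213,900.40.
EBIT = $15,213,900.40 − $8,680,900 = $6,533,000.40. Interest = $844,272.00, so EBIT − I = $5,688,728.40.
DCL = contribution ÷ (EBIT − I) = $15,213,900.40 ÷ $5,688,728.40 = 2.6744.

2.67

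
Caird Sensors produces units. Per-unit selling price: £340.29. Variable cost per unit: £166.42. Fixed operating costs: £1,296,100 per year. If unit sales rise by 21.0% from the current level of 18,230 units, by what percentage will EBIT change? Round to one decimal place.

+35.5%

At 18,230 units, contribution = 18,230 × £173.87 = £3,169,650.10.
Subtracting fixed costs: EBIT = £3,169,650.10 − £1,296,100 = £1,873,550.10.
So DOL = total CM / EBIT = £3,169,650.10 / £1,873,550.10 = 1.6918.
%ΔEBIT = DOL × %ΔSales = 1.6918 × +21.0% = +35.5%.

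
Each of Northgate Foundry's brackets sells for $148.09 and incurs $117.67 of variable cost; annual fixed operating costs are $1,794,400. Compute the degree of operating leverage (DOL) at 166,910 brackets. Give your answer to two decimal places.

1.55

Total contribution margin = 166,910 × $30.42 = $5,077,402.20.
Operating income = contribution − fixed costs = $5,077,402.20 − $1,794,400 = $3,283,002.20.
So DOL = total CM / EBIT = $5,077,402.20 / $3,283,002.20 = 1.5466.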